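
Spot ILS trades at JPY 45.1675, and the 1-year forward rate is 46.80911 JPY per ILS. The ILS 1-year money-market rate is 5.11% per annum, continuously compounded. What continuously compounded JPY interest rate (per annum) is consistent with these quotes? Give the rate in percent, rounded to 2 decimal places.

8.68%

T = 1 year.
F/S = 46.80911/45.1675 = 1.0363449 = (growth of JPY) / (growth of ILS).
ILS growth factor: e^(0.0511×1) = 1.0524281.
So the JPY growth factor = 1.0906785.
r = ln(1.0906785)/1 = 0.086800 → 8.68%.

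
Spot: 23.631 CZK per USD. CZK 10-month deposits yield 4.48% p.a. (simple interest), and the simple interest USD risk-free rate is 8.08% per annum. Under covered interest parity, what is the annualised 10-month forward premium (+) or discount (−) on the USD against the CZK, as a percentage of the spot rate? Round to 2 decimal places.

T = 10/12 years.
F = S · g_CZK/g_USD = 23.631 × 1.0373333/1.0673333 = 22.966793.
Annualised premium = (F − S)/S × (1/T) = (22.966793 − 23.631)/23.631 ÷ (10/12) = -3.37%.

-3.37%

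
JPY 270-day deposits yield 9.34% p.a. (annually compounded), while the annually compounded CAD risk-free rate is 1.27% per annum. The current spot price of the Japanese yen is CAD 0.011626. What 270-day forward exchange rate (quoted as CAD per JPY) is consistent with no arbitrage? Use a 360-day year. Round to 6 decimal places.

T = 270/360 years.
CAD accumulates by (1 + 0.0127)^(270/360) = 1.009510.
JPY growth factor: (1 + 0.0934)^(270/360) = 1.0692624.
CIP: F = S · (grow CAD)/(grow JPY) = 0.011626 × 1.009510/1.0692624 = 0.01097632 CAD per JPY.

0.010976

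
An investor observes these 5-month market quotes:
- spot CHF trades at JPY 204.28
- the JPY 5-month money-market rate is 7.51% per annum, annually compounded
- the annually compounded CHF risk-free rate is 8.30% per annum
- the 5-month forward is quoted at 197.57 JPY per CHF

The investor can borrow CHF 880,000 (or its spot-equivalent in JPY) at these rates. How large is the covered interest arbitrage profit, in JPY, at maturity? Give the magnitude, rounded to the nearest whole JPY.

T = 5/12 years.
Route A — deposit CHF, sell forward: 880,000 × 1.03378094679 × 197.57 = JPY 179,734,809.46.
Route B — convert at spot, deposit JPY: 880,000 × 204.28 × 1.03063216549 = JPY 185,273,034.11.
The quoted forward undervalues CHF, so borrow CHF, convert to JPY at spot, deposit the JPY at 7.51%, and buy CHF forward at 197.57 to cover the loan.
The gap between the two covered legs is JPY 5,538,225.

JPY 5,538,225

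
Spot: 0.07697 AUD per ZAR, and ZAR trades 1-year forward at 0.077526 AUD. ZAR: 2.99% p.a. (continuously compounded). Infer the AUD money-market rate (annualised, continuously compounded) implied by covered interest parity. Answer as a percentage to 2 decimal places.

3.71%

T = 1 year.
By CIP, F/S equals the AUD-to-ZAR growth ratio: 0.077526/0.07697 = 1.0072236.
The ZAR side grows by e^(0.0299×1) = 1.0303515.
So the AUD growth factor = 1.0377943.
Take logs: ln 1.0377943 / 1 = 0.037098, so 3.71%.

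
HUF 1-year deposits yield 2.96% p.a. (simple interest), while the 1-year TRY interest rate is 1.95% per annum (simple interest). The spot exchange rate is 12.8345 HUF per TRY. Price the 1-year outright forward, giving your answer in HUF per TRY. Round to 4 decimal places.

T = 1 year.
HUF accumulates by 1 + 0.0296×1 = 1.029600.
Growth of 1 TRY over T: 1 + 0.0195×1 = 1.019500.
So F = 12.8345 × 1.029600 / 1.019500 = 12.961649 (HUF/TRY).

12.9616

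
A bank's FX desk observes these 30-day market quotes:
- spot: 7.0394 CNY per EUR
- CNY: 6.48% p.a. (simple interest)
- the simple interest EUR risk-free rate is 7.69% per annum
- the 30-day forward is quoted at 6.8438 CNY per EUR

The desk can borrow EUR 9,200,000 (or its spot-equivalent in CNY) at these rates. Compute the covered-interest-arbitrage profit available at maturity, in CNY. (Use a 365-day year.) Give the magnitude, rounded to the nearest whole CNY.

CNY 1,746,486

T = 30/365 years.
Route A — deposit EUR, sell forward: 9,200,000 × 1.0063205479 × 6.8438 = CNY 63,360,920.40.
Route B — convert at spot, deposit CNY: 9,200,000 × 7.0394 × 1.0053260274 = CNY 65,107,406.74.
The quoted forward undervalues EUR, so borrow EUR, convert to CNY at spot, deposit the CNY at 6.48%, and buy EUR forward at 6.8438 to cover the loan.
The gap between the two covered legs is CNY 1,746,486.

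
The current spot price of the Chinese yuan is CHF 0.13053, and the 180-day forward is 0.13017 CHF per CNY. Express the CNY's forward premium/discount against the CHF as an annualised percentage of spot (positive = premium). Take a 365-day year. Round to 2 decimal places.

-0.56%

T = 180/365 years.
(F − S)/S = (0.13017 − 0.13053)/0.13053 = -0.0027580.
Annualise by dividing by T: -0.0027580 / (180/365) = -0.005593 → -0.56%.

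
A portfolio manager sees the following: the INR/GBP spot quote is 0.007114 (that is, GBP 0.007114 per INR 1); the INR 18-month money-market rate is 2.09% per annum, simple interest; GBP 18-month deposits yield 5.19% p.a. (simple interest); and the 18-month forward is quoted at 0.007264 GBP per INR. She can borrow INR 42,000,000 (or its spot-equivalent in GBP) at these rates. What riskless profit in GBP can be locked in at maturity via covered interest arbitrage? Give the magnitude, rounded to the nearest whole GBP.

GBP 7,396

T = 18/12 years.
Invest the INR and cover forward: 42,000,000 × 1.031350 × 0.007264 = GBP 314,652.51.
Convert at spot and invest in GBP: 42,000,000 × 0.007114 × 1.077850 = GBP 322,048.65.
The quoted forward undervalues INR, so borrow INR, convert to GBP at spot, deposit the GBP at 5.19%, and buy INR forward at 0.007264 to cover the loan.
Arbitrage profit = |314,652.51 − 322,048.65| = GBP 7,396.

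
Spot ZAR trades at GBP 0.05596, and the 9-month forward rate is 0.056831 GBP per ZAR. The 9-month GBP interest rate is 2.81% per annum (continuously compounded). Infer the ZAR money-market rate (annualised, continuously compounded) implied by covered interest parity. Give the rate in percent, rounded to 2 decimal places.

T = 9/12 years.
By CIP, F/S equals the GBP-to-ZAR growth ratio: 0.056831/0.05596 = 1.0155647.
GBP growth factor: e^(0.0281×9/12) = 1.0212986.
So the ZAR growth factor = 1.005646.
Take logs: ln 1.005646 / (9/12) = 0.007507, so 0.75%.

0.75%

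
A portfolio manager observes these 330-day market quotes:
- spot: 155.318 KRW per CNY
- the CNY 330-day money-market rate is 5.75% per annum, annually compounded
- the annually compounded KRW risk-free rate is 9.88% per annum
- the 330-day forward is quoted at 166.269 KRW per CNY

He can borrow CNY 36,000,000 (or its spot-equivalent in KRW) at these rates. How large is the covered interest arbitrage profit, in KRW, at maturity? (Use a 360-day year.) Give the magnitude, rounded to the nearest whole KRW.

KRW 204,605,894

T = 330/360 years.
Invest the CNY and cover forward: 36,000,000 × 1.052584599177 × 166.269 = KRW 6,300,438,793.94.
Convert at spot and invest in KRW: 36,000,000 × 155.318 × 1.09020649033 = KRW 6,095,832,899.94.
The quoted forward overvalues CNY, so borrow KRW, buy CNY at spot, deposit the CNY at 5.75%, and sell the proceeds forward at 166.269.
The gap between the two covered legs is KRW 204,605,894.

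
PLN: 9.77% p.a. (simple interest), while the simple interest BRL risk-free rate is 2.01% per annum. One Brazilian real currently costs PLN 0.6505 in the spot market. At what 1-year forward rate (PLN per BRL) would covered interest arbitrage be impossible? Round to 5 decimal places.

T = 1 year.
Growth of 1 PLN over T: 1 + 0.0977×1 = 1.097700.
Growth of 1 BRL over T: 1 + 0.0201×1 = 1.020100.
CIP: F = S · (grow PLN)/(grow BRL) = 0.6505 × 1.097700/1.020100 = 0.6999842 PLN per BRL.

0.69998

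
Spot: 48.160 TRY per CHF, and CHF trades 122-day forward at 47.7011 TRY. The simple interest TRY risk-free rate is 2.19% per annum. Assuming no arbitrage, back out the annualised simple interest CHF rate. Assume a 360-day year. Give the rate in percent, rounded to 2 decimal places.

T = 122/360 years.
CIP gives F = S · g_TRY/g_CHF, so g_TRY/g_CHF = 47.7011/48.16 = 0.9904713.
The TRY side grows by 1 + 0.0219×122/360 = 1.0074217.
Hence g_CHF = 1.0171135.
r = (1.0171135 − 1)/(122/360) = 0.050499 → 5.05%.

5.05%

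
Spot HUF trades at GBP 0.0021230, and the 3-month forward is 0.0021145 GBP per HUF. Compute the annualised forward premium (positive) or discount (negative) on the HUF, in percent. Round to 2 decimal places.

T = 3/12 years.
Period premium: (0.0021145 − 0.002123)/0.002123 = -0.0040038.
Per annum: -0.0040038 / (3/12) = -0.016015 = -1.60%.

-1.60%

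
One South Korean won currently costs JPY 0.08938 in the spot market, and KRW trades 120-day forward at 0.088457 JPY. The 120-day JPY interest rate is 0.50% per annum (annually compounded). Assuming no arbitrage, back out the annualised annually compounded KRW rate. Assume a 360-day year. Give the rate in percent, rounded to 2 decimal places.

3.68%

T = 120/360 years.
CIP gives F = S · g_JPY/g_KRW, so g_JPY/g_KRW = 0.088457/0.08938 = 0.9896733.
JPY growth factor: (1 + 0.0050)^(120/360) = 1.0016639.
So the KRW growth factor = 1.0121157.
r = 1.0121157^(360/120) − 1 = 0.036789 → 3.68%.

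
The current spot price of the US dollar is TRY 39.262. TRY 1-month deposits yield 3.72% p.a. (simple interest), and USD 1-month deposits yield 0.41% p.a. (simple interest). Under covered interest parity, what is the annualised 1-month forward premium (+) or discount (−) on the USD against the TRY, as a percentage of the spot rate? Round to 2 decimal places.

+3.31%

T = 1/12 years.
CIP forward (TRY per USD) = 39.262 × 1.003100/1.0003417 = 39.370259.
Annualised premium = (F − S)/S × (1/T) = (39.370259 − 39.262)/39.262 ÷ (1/12) = 3.31%.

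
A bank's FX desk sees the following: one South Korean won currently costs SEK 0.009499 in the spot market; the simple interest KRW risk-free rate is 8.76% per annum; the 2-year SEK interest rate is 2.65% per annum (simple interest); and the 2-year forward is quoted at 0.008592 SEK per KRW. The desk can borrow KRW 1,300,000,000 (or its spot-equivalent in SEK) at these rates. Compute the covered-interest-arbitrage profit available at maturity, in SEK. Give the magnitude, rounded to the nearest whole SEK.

SEK 123,333

T = 2 years.
Invest the KRW and cover forward: 1,300,000,000 × 1.175200 × 0.008592 = SEK 13,126,513.92.
Convert at spot and invest in SEK: 1,300,000,000 × 0.009499 × 1.053000 = SEK 13,003,181.10.
The quoted forward overvalues KRW, so borrow SEK, buy KRW at spot, deposit the KRW at 8.76%, and sell the proceeds forward at 0.008592.
Arbitrage profit = |13,126,513.92 − 13,003,181.10| = SEK 123,333.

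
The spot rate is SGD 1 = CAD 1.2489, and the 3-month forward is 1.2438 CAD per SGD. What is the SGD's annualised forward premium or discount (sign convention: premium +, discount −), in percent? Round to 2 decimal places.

T = 3/12 years.
Period premium: (1.2438 − 1.2489)/1.2489 = -0.0040836.
Annualise by dividing by T: -0.0040836 / (3/12) = -0.016334 → -1.63%.

-1.63%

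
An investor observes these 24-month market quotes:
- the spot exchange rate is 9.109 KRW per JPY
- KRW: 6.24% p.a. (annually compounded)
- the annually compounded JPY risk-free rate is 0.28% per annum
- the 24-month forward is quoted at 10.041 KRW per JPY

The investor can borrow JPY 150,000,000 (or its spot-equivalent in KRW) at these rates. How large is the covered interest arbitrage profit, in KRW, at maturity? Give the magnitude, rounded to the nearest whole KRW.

KRW 27,594,471

T = 2 years.
Keep in JPY, deliver into the forward: 150,000,000·1.00560784·10.041 = KRW 1,514,596,248.22.
Swap to KRW now, deposit: 150,000,000·9.109·1.12869376 = KRW 1,542,190,718.98.
The quoted forward undervalues JPY, so borrow JPY, convert to KRW at spot, deposit the KRW at 6.24%, and buy JPY forward at 10.041 to cover the loan.
Profit = 1,542,190,718.98 − 1,514,596,248.22 = KRW 27,594,471.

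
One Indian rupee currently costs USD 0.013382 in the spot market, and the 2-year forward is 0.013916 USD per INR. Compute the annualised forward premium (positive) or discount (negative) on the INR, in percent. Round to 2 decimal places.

T = 2 years.
(F − S)/S = (0.013916 − 0.013382)/0.013382 = 0.0399043.
Annualise by dividing by T: 0.0399043 / 2 = 0.019952 → 2.00%.

+2.00%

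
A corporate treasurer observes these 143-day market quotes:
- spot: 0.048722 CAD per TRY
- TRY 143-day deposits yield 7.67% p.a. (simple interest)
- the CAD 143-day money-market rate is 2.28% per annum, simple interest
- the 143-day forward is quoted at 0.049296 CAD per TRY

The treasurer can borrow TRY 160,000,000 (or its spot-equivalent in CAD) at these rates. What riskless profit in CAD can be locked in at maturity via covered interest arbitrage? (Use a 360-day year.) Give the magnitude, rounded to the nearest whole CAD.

CAD 261,542

T = 143/360 years.
Keep in TRY, deliver into the forward: 160,000,000·1.030466944·0.049296 = CAD 8,127,663.76.
Swap to CAD now, deposit: 160,000,000·0.048722·1.009056667 = CAD 7,866,121.43.
The quoted forward overvalues TRY, so borrow CAD, buy TRY at spot, deposit the TRY at 7.67%, and sell the proceeds forward at 0.049296.
Profit = 8,127,663.76 − 7,866,121.43 = CAD 261,542.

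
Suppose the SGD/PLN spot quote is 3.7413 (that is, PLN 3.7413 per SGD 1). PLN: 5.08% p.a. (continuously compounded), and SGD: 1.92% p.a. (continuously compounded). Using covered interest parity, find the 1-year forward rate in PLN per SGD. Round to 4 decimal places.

T = 1 year.
PLN accumulates by e^(0.0508×1) = 1.0521124.
SGD growth factor: e^(0.0192×1) = 1.0193855.
Forward (PLN per SGD) = 3.7413 × 1.0521124 / 1.0193855 = 3.861413.

3.8614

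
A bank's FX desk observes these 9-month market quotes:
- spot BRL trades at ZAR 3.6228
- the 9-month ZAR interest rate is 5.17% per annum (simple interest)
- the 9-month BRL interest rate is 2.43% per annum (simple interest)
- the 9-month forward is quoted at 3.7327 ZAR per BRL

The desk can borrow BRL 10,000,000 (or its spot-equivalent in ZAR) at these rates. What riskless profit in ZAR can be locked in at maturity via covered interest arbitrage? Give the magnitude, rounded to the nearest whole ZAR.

T = 9/12 years.
Keep in BRL, deliver into the forward: 10,000,000·1.018225·3.7327 = ZAR 38,007,284.58.
Swap to ZAR now, deposit: 10,000,000·3.6228·1.038775 = ZAR 37,632,740.70.
The quoted forward overvalues BRL, so borrow ZAR, buy BRL at spot, deposit the BRL at 2.43%, and sell the proceeds forward at 3.7327.
The gap between the two covered legs is ZAR 374,544.

ZAR 374,544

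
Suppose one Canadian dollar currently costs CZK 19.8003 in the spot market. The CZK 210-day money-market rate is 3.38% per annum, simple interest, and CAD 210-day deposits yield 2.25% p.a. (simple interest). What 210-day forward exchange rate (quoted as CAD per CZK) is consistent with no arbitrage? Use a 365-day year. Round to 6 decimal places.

T = 210/365 years.
Growth of 1 CZK over T: 1 + 0.0338×210/365 = 1.0194466.
CAD accumulates by 1 + 0.0225×210/365 = 1.0129452.
CIP: F = S · (grow CZK)/(grow CAD) = 19.8003 × 1.0194466/1.0129452 = 19.92738 CZK per CAD.
Invert for CAD per CZK: 1 / 19.92738 = 0.050182.

0.050182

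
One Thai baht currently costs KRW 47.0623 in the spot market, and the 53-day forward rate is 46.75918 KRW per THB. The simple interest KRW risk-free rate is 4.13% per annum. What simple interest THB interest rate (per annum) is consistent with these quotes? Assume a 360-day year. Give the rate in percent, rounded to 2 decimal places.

8.56%

T = 53/360 years.
By CIP, F/S equals the KRW-to-THB growth ratio: 46.75918/47.0623 = 0.9935592.
KRW growth factor: 1 + 0.0413×53/360 = 1.0060803.
Hence g_THB = 1.0126023.
(1.0126023 − 1)/T = 0.085601, i.e. 8.56%.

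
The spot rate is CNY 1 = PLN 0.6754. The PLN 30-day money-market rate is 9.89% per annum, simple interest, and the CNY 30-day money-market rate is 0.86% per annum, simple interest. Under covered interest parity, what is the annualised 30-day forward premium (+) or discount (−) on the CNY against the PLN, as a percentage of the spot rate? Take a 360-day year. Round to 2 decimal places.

+9.02%

T = 30/360 years.
CIP forward (PLN per CNY) = 0.6754 × 1.0082417/1.0007167 = 0.6804787.
(F − S)/S ÷ T = (0.6804787 − 0.6754)/0.6754/(30/360) = 0.090235 → 9.02%.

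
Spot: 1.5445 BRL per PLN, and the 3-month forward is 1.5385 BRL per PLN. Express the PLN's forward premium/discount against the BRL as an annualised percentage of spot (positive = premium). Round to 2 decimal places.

T = 3/12 years.
(F − S)/S = (1.5385 − 1.5445)/1.5445 = -0.0038848.
Annualise by dividing by T: -0.0038848 / (3/12) = -0.015539 → -1.55%.

-1.55%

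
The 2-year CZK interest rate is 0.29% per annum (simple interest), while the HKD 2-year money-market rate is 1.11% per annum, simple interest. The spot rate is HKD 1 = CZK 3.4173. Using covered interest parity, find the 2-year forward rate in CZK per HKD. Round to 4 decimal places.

T = 2 years.
CZK growth factor: 1 + 0.0029×2 = 1.005800.
HKD accumulates by 1 + 0.0111×2 = 1.022200.
So F = 3.4173 × 1.005800 / 1.022200 = 3.362473 (CZK/HKD).

3.3625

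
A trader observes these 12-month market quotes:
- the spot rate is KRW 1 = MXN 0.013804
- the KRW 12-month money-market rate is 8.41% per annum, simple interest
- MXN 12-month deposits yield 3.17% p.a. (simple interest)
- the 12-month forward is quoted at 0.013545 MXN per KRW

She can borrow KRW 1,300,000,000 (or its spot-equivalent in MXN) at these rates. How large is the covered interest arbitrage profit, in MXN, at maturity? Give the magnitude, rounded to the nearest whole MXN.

MXN 575,312

T = 1 year.
Keep in KRW, deliver into the forward: 1,300,000,000·1.084100·0.013545 = MXN 19,089,374.85.
Swap to MXN now, deposit: 1,300,000,000·0.013804·1.031700 = MXN 18,514,062.84.
The quoted forward overvalues KRW, so borrow MXN, buy KRW at spot, deposit the KRW at 8.41%, and sell the proceeds forward at 0.013545.
Arbitrage profit = |19,089,374.85 − 18,514,062.84| = MXN 575,312.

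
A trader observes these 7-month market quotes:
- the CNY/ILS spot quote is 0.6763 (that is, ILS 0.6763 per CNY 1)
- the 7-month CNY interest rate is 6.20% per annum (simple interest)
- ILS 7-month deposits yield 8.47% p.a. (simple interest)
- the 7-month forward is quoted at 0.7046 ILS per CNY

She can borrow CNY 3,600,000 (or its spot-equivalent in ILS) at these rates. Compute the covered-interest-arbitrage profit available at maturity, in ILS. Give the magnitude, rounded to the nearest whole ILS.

ILS 73,325

T = 7/12 years.
Invest the CNY and cover forward: 3,600,000 × 1.036166667 × 0.7046 = ILS 2,628,298.92.
Convert at spot and invest in ILS: 3,600,000 × 0.6763 × 1.049408333 = ILS 2,554,973.48.
The quoted forward overvalues CNY, so borrow ILS, buy CNY at spot, deposit the CNY at 6.20%, and sell the proceeds forward at 0.7046.
The gap between the two covered legs is ILS 73,325.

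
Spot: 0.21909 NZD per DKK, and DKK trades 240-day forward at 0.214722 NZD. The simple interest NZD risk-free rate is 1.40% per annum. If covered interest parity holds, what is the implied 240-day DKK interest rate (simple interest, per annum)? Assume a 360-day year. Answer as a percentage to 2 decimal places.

4.48%

T = 240/360 years.
By CIP, F/S equals the NZD-to-DKK growth ratio: 0.214722/0.21909 = 0.9800630.
The NZD side grows by 1 + 0.0140×240/360 = 1.0093333.
That pins the DKK growth at 1.0298657.
r = (1.0298657 − 1)/(240/360) = 0.044799 → 4.48%.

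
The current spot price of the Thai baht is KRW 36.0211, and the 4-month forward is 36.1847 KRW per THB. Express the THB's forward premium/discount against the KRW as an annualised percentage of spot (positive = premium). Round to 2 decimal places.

+1.36%

T = 4/12 years.
Period premium: (36.1847 − 36.0211)/36.0211 = 0.0045418.
Annualise by dividing by T: 0.0045418 / (4/12) = 0.013625 → 1.36%.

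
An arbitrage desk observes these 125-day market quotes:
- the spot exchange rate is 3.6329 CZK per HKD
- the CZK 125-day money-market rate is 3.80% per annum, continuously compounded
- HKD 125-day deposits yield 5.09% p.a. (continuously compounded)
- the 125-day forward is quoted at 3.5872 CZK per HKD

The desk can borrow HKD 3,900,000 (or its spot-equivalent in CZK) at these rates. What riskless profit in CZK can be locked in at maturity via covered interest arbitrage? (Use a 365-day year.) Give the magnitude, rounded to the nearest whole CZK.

CZK 117,811

T = 125/365 years.
Route A — deposit HKD, sell forward: 3,900,000 × 1.0175843222 × 3.5872 = CZK 14,236,086.07.
Route B — convert at spot, deposit CZK: 3,900,000 × 3.6329 × 1.0130987453 = CZK 14,353,897.08.
The quoted forward undervalues HKD, so borrow HKD, convert to CZK at spot, deposit the CZK at 3.80%, and buy HKD forward at 3.5872 to cover the loan.
Arbitrage profit = |14,236,086.07 − 14,353,897.08| = CZK 117,811.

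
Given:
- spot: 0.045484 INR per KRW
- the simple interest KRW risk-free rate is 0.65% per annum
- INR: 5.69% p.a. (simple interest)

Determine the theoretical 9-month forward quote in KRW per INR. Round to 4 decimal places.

T = 9/12 years.
Growth of 1 INR over T: 1 + 0.0569×9/12 = 1.042675.
KRW growth factor: 1 + 0.0065×9/12 = 1.004875.
So F = 0.045484 × 1.042675 / 1.004875 = 0.047194954 (INR/KRW).
Quoted the other way: 1/0.047194954 = 21.1887 KRW per INR.

21.1887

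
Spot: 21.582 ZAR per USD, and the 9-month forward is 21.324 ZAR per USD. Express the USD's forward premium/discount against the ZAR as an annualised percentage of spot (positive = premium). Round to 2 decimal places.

T = 9/12 years.
Period premium: (21.324 − 21.582)/21.582 = -0.0119544.
Annualise by dividing by T: -0.0119544 / (9/12) = -0.015939 → -1.59%.

-1.59%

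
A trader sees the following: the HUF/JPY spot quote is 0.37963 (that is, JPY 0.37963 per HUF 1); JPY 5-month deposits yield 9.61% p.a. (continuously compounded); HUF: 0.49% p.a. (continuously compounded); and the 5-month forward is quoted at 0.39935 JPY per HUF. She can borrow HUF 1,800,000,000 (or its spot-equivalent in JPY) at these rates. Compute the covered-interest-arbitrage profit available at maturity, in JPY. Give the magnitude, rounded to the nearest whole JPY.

JPY 9,048,086

T = 5/12 years.
Route A — deposit HUF, sell forward: 1,800,000,000 × 1.00204375229 × 0.39935 = JPY 720,299,110.46.
Route B — convert at spot, deposit JPY: 1,800,000,000 × 0.37963 × 1.04085414221 = JPY 711,251,024.41.
The quoted forward overvalues HUF, so borrow JPY, buy HUF at spot, deposit the HUF at 0.49%, and sell the proceeds forward at 0.39935.
Arbitrage profit = |720,299,110.46 − 711,251,024.41| = JPY 9,048,086.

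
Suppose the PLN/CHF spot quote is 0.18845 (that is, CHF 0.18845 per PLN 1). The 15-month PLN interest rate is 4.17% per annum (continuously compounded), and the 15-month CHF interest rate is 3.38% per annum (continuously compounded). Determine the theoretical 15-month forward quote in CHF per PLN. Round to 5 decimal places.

T = 15/12 years.
CHF accumulates by e^(0.0338×15/12) = 1.0431552.
Growth of 1 PLN over T: e^(0.0417×15/12) = 1.0535074.
Forward (CHF per PLN) = 0.18845 × 1.0431552 / 1.0535074 = 0.1865982.

0.18660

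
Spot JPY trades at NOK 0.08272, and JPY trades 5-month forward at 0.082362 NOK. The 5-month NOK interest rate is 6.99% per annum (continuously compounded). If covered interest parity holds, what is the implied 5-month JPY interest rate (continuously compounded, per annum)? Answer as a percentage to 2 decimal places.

8.03%

T = 5/12 years.
F/S = 0.082362/0.08272 = 0.9956721 = (growth of NOK) / (growth of JPY).
The NOK side grows by e^(0.0699×5/12) = 1.0295533.
So the JPY growth factor = 1.0340285.
r = ln(1.0340285)/(5/12) = 0.080310 → 8.03%.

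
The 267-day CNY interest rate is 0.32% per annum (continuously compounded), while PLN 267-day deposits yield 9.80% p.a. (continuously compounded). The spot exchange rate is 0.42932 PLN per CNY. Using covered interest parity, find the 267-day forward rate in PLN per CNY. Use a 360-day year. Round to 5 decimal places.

0.46059

T = 267/360 years.
PLN growth factor: e^(0.0980×267/360) = 1.0753899.
CNY accumulates by e^(0.0032×267/360) = 1.0023762.
Forward (PLN per CNY) = 0.42932 × 1.0753899 / 1.0023762 = 0.4605919.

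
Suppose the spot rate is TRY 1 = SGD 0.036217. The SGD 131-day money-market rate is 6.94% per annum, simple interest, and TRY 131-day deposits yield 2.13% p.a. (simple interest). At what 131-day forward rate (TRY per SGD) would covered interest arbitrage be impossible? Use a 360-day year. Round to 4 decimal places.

27.1400

T = 131/360 years.
SGD growth factor: 1 + 0.0694×131/360 = 1.02525389.
TRY accumulates by 1 + 0.0213×131/360 = 1.00775083.
CIP: F = S · (grow SGD)/(grow TRY) = 0.036217 × 1.02525389/1.00775083 = 0.036846033 SGD per TRY.
Invert for TRY per SGD: 1 / 0.036846033 = 27.1400.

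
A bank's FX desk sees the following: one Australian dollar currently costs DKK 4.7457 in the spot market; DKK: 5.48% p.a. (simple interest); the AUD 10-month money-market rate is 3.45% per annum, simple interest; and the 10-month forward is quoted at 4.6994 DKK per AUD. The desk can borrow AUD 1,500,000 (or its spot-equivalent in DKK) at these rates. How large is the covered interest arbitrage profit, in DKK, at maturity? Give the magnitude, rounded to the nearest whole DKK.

T = 10/12 years.
Route A — deposit AUD, sell forward: 1,500,000 × 1.028750 × 4.6994 = DKK 7,251,761.63.
Route B — convert at spot, deposit DKK: 1,500,000 × 4.7457 × 1.045666667 = DKK 7,443,630.45.
The quoted forward undervalues AUD, so borrow AUD, convert to DKK at spot, deposit the DKK at 5.48%, and buy AUD forward at 4.6994 to cover the loan.
The gap between the two covered legs is DKK 191,869.

DKK 191,869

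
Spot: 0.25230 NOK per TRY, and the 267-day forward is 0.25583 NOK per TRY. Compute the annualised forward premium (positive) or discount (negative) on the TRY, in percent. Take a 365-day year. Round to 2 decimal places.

T = 267/365 years.
(F − S)/S = (0.25583 − 0.2523)/0.2523 = 0.0139913.
Per annum: 0.0139913 / (267/365) = 0.019127 = 1.91%.

+1.91%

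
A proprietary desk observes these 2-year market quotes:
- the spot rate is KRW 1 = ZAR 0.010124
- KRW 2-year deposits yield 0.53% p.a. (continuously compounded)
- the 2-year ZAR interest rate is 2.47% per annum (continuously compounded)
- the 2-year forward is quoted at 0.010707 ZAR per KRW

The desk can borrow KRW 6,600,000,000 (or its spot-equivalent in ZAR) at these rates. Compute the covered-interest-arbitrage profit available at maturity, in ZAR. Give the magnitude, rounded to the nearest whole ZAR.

T = 2 years.
Route A — deposit KRW, sell forward: 6,600,000,000 × 1.010656379 × 0.010707 = ZAR 71,419,245.81.
Route B — convert at spot, deposit ZAR: 6,600,000,000 × 0.010124 × 1.0506405229 = ZAR 70,202,118.72.
The quoted forward overvalues KRW, so borrow ZAR, buy KRW at spot, deposit the KRW at 0.53%, and sell the proceeds forward at 0.010707.
Arbitrage profit = |71,419,245.81 − 70,202,118.72| = ZAR 1,217,127.

ZAR 1,217,127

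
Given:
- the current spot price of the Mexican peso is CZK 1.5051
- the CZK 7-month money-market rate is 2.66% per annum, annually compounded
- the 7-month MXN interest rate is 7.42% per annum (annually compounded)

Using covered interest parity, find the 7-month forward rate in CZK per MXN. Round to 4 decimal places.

T = 7/12 years.
CZK growth factor: (1 + 0.0266)^(7/12) = 1.0154317.
MXN accumulates by (1 + 0.0742)^(7/12) = 1.0426367.
CIP: F = S · (grow CZK)/(grow MXN) = 1.5051 × 1.0154317/1.0426367 = 1.465828 CZK per MXN.

1.4658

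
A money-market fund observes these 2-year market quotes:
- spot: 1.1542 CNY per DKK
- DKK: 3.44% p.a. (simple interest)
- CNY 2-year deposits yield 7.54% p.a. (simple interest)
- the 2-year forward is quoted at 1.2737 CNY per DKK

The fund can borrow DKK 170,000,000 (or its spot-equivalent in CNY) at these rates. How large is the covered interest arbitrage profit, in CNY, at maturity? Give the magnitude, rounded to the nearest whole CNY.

CNY 5,623,124

T = 2 years.
Keep in DKK, deliver into the forward: 170,000,000·1.068800·1.2737 = CNY 231,426,195.20.
Swap to CNY now, deposit: 170,000,000·1.1542·1.150800 = CNY 225,803,071.20.
The quoted forward overvalues DKK, so borrow CNY, buy DKK at spot, deposit the DKK at 3.44%, and sell the proceeds forward at 1.2737.
Arbitrage profit = |231,426,195.20 − 225,803,071.20| = CNY 5,623,124.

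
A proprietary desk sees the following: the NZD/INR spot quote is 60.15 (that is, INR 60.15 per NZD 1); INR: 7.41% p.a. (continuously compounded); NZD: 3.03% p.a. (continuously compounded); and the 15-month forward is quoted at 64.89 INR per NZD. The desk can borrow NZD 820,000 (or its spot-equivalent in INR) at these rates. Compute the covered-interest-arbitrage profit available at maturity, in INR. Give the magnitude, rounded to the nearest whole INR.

INR 1,153,963

T = 15/12 years.
Route A — deposit NZD, sell forward: 820,000 × 1.0386013996 × 64.89 = INR 55,263,772.75.
Route B — convert at spot, deposit INR: 820,000 × 60.15 × 1.0970502643 = INR 54,109,810.19.
The quoted forward overvalues NZD, so borrow INR, buy NZD at spot, deposit the NZD at 3.03%, and sell the proceeds forward at 64.89.
Arbitrage profit = |55,263,772.75 − 54,109,810.19| = INR 1,153,963.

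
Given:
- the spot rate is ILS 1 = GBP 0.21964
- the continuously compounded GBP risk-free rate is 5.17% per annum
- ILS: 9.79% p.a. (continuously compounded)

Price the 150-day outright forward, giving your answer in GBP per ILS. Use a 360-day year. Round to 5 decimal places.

0.21545

T = 150/360 years.
GBP growth factor: e^(0.0517×150/360) = 1.0217754.
ILS growth factor: e^(0.0979×150/360) = 1.0416351.
CIP: F = S · (grow GBP)/(grow ILS) = 0.21964 × 1.0217754/1.0416351 = 0.2154524 GBP per ILS.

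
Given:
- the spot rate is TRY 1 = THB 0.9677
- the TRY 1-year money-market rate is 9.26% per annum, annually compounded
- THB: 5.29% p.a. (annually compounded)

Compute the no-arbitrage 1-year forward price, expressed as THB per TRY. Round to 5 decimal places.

T = 1 year.
THB growth factor: (1 + 0.0529)^1 = 1.052900.
TRY accumulates by (1 + 0.0926)^1 = 1.092600.
Forward (THB per TRY) = 0.9677 × 1.052900 / 1.092600 = 0.9325383.

0.93254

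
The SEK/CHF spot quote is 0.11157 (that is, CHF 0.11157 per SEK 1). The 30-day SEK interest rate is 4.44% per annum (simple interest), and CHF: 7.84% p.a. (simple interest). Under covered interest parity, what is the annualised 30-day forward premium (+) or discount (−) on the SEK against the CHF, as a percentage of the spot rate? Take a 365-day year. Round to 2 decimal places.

T = 30/365 years.
No-arbitrage forward: 0.11157 × 1.0064438 / 1.0036493 = 0.11188065 CHF/SEK.
Annualised premium = (F − S)/S × (1/T) = (0.11188065 − 0.11157)/0.11157 ÷ (30/365) = 3.39%.

+3.39%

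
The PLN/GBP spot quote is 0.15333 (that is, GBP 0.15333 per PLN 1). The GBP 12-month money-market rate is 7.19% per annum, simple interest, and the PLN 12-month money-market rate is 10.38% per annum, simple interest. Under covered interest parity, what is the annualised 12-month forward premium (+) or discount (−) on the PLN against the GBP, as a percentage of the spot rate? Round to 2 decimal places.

T = 1 year.
CIP forward (GBP per PLN) = 0.15333 × 1.071900/1.103800 = 0.14889874.
(F − S)/S ÷ T = (0.14889874 − 0.15333)/0.15333/1 = -0.028900 → -2.89%.

-2.89%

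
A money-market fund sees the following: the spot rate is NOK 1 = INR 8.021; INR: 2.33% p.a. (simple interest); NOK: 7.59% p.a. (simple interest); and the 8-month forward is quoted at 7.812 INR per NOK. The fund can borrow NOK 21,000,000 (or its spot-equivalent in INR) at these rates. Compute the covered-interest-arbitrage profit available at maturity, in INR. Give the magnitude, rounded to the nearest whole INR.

INR 1,295,581

T = 8/12 years.
Keep in NOK, deliver into the forward: 21,000,000·1.050600·7.812 = INR 172,353,031.20.
Swap to INR now, deposit: 21,000,000·8.021·1.01553333333 = INR 171,057,450.20.
The quoted forward overvalues NOK, so borrow INR, buy NOK at spot, deposit the NOK at 7.59%, and sell the proceeds forward at 7.812.
Arbitrage profit = |172,353,031.20 − 171,057,450.20| = INR 1,295,581.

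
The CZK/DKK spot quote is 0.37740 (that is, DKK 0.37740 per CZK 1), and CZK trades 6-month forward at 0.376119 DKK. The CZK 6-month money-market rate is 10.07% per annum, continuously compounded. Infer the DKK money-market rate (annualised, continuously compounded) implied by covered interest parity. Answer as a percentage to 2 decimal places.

9.39%

T = 6/12 years.
F/S = 0.376119/0.3774 = 0.9966057 = (growth of DKK) / (growth of CZK).
CZK growth factor: e^(0.1007×6/12) = 1.0516391.
Hence g_DKK = 1.0480695.
Take logs: ln 1.0480695 / (6/12) = 0.093900, so 9.39%.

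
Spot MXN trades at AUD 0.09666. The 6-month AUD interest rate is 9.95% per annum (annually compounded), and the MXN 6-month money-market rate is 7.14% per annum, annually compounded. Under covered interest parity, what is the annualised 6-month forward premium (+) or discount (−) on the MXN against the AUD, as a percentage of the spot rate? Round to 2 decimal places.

T = 6/12 years.
CIP forward (AUD per MXN) = 0.09666 × 1.0485705/1.0350845 = 0.09791937.
(F − S)/S ÷ T = (0.09791937 − 0.09666)/0.09666/(6/12) = 0.026058 → 2.61%.

+2.61%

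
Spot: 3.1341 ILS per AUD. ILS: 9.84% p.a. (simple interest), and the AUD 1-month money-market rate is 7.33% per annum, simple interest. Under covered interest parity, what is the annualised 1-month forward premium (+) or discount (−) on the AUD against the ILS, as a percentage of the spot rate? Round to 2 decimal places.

T = 1/12 years.
No-arbitrage forward: 3.1341 × 1.008200 / 1.0061083 = 3.1406158 ILS/AUD.
Annualised premium = (F − S)/S × (1/T) = (3.1406158 − 3.1341)/3.1341 ÷ (1/12) = 2.49%.

+2.49%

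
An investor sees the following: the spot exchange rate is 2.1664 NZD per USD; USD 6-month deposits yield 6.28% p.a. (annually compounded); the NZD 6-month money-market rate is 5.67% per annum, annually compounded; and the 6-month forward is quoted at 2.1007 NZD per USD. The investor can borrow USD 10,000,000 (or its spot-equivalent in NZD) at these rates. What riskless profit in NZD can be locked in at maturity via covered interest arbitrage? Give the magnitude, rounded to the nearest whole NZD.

T = 6/12 years.
Invest the USD and cover forward: 10,000,000 × 1.0309219175 × 2.1007 = NZD 21,656,576.72.
Convert at spot and invest in NZD: 10,000,000 × 2.1664 × 1.0279591432 = NZD 22,269,706.88.
The quoted forward undervalues USD, so borrow USD, convert to NZD at spot, deposit the NZD at 5.67%, and buy USD forward at 2.1007 to cover the loan.
The gap between the two covered legs is NZD 613,130.

NZD 613,130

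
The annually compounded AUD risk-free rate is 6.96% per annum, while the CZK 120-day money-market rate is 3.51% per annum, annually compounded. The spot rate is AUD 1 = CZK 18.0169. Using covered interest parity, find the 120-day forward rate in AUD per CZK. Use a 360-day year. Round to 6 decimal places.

0.056113

T = 120/360 years.
Growth of 1 CZK over T: (1 + 0.0351)^(120/360) = 1.0115657.
AUD accumulates by (1 + 0.0696)^(120/360) = 1.0226817.
CIP: F = S · (grow CZK)/(grow AUD) = 18.0169 × 1.0115657/1.0226817 = 17.82107 CZK per AUD.
Quoted the other way: 1/17.82107 = 0.056113 AUD per CZK.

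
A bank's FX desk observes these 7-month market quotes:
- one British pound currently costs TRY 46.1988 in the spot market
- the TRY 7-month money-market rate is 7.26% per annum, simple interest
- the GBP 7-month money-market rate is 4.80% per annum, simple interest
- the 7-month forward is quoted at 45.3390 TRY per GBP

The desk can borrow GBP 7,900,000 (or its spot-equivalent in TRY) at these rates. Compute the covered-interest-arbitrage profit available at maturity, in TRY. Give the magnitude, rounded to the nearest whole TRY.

TRY 12,219,935

T = 7/12 years.
Route A — deposit GBP, sell forward: 7,900,000 × 1.028000 × 45.3390 = TRY 368,207,086.80.
Route B — convert at spot, deposit TRY: 7,900,000 × 46.1988 × 1.042350 = TRY 380,427,021.52.
The quoted forward undervalues GBP, so borrow GBP, convert to TRY at spot, deposit the TRY at 7.26%, and buy GBP forward at 45.3390 to cover the loan.
The gap between the two covered legs is TRY 12,219,935.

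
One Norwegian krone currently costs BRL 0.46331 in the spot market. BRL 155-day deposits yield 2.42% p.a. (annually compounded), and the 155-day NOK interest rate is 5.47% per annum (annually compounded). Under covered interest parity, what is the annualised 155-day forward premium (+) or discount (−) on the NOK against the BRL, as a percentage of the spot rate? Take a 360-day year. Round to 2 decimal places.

-2.92%

T = 155/360 years.
No-arbitrage forward: 0.46331 × 1.0103485 / 1.0231947 = 0.45749315 BRL/NOK.
(F − S)/S ÷ T = (0.45749315 − 0.46331)/0.46331/(155/360) = -0.029160 → -2.92%.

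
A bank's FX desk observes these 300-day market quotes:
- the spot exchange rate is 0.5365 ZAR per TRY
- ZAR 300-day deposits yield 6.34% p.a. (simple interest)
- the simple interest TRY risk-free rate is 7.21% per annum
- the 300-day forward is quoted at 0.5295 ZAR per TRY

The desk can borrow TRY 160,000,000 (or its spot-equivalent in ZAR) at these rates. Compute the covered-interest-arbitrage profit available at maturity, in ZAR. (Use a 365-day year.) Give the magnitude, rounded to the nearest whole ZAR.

ZAR 572,557

T = 300/365 years.
Route A — deposit TRY, sell forward: 160,000,000 × 1.059260274 × 0.5295 = ZAR 89,740,530.41.
Route B — convert at spot, deposit ZAR: 160,000,000 × 0.5365 × 1.052109589 = ZAR 90,313,087.12.
The quoted forward undervalues TRY, so borrow TRY, convert to ZAR at spot, deposit the ZAR at 6.34%, and buy TRY forward at 0.5295 to cover the loan.
The gap between the two covered legs is ZAR 572,557.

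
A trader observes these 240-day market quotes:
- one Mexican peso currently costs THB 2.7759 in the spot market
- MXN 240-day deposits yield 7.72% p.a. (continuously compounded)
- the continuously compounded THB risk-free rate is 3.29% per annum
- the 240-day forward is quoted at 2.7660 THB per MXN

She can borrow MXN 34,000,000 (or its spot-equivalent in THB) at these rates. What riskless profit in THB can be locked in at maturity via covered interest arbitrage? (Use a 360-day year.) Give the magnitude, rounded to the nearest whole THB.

THB 2,537,299

T = 240/360 years.
Route A — deposit MXN, sell forward: 34,000,000 × 1.0528140919 × 2.7660 = THB 99,010,848.46.
Route B — convert at spot, deposit THB: 34,000,000 × 2.7759 × 1.0221756372 = THB 96,473,549.94.
The quoted forward overvalues MXN, so borrow THB, buy MXN at spot, deposit the MXN at 7.72%, and sell the proceeds forward at 2.7660.
The gap between the two covered legs is THB 2,537,299.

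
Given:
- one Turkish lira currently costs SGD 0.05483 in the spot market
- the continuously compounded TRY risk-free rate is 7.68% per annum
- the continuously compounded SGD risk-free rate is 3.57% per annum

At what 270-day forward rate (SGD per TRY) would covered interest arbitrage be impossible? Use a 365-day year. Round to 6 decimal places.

T = 270/365 years.
Growth of 1 SGD over T: e^(0.0357×270/365) = 1.026760.
Growth of 1 TRY over T: e^(0.0768×270/365) = 1.0584557.
CIP: F = S · (grow SGD)/(grow TRY) = 0.05483 × 1.026760/1.0584557 = 0.05318810 SGD per TRY.

0.053188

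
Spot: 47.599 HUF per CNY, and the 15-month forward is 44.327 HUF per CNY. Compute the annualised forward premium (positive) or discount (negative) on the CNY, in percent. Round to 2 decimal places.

T = 15/12 years.
(F − S)/S = (44.327 − 47.599)/47.599 = -0.0687409.
×(1/T) gives -5.50% p.a.

-5.50%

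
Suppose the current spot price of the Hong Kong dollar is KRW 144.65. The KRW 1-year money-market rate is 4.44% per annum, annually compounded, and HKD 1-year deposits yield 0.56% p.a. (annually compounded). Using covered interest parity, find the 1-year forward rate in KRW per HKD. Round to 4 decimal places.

150.2312

T = 1 year.
Growth of 1 KRW over T: (1 + 0.0444)^1 = 1.044400.
HKD accumulates by (1 + 0.0056)^1 = 1.005600.
CIP: F = S · (grow KRW)/(grow HKD) = 144.65 × 1.044400/1.005600 = 150.231165 KRW per HKD.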